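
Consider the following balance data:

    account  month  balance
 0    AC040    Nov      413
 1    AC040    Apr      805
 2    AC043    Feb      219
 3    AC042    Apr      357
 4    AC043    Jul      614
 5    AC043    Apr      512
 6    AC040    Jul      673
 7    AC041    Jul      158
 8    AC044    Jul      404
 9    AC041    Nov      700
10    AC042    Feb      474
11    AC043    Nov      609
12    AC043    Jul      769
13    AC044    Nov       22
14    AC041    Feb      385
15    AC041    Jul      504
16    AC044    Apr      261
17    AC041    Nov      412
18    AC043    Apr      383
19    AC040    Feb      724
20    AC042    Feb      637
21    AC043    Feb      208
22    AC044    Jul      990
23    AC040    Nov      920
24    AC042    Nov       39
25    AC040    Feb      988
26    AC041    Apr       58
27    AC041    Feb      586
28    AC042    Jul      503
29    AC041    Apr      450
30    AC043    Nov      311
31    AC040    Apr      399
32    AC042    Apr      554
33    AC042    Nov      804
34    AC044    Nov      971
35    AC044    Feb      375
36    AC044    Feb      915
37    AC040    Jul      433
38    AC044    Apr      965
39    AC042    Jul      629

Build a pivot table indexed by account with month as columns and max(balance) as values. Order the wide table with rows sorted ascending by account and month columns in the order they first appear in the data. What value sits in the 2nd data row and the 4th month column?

504

With rows sorted ascending by account, row 2 is account=AC041. month columns in first-appearance order: Nov, Apr, Feb, Jul; column 4 is Jul.
Long rows with account=AC041, month=Jul: max(158, 504) = 504.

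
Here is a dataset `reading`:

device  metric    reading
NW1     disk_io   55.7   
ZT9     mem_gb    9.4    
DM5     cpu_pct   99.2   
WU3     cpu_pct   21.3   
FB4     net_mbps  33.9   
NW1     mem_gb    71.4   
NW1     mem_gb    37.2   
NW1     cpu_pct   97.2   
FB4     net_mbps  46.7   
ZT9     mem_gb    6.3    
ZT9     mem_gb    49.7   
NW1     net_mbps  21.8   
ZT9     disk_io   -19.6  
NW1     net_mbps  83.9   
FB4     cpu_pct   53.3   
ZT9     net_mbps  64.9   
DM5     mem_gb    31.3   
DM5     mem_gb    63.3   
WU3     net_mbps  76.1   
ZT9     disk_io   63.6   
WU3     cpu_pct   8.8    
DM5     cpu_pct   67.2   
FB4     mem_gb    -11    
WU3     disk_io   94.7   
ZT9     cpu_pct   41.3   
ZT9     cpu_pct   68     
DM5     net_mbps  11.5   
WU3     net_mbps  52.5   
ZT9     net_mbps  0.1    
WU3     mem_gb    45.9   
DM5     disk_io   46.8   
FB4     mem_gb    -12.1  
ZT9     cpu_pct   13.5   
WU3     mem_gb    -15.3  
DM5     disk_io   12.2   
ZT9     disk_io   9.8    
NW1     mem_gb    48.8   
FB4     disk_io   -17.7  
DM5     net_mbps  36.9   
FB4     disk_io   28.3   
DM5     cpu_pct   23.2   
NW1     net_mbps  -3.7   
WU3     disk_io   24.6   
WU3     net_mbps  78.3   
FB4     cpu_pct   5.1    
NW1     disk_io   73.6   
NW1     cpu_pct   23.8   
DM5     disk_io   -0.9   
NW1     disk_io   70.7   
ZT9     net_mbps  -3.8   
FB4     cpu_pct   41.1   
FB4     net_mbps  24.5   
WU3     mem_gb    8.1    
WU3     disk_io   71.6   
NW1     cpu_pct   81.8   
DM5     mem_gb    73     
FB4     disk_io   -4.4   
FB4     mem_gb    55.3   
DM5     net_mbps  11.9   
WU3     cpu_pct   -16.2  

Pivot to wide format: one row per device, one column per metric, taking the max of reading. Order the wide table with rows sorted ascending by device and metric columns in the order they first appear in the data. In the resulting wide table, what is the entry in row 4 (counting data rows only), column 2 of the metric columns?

With rows sorted ascending by device, row 4 is device=WU3. metric columns in first-appearance order: disk_io, mem_gb, cpu_pct, net_mbps; column 2 is mem_gb.
Long rows with device=WU3, metric=mem_gb: max(45.9, -15.3, 8.1) = 45.9.

45.9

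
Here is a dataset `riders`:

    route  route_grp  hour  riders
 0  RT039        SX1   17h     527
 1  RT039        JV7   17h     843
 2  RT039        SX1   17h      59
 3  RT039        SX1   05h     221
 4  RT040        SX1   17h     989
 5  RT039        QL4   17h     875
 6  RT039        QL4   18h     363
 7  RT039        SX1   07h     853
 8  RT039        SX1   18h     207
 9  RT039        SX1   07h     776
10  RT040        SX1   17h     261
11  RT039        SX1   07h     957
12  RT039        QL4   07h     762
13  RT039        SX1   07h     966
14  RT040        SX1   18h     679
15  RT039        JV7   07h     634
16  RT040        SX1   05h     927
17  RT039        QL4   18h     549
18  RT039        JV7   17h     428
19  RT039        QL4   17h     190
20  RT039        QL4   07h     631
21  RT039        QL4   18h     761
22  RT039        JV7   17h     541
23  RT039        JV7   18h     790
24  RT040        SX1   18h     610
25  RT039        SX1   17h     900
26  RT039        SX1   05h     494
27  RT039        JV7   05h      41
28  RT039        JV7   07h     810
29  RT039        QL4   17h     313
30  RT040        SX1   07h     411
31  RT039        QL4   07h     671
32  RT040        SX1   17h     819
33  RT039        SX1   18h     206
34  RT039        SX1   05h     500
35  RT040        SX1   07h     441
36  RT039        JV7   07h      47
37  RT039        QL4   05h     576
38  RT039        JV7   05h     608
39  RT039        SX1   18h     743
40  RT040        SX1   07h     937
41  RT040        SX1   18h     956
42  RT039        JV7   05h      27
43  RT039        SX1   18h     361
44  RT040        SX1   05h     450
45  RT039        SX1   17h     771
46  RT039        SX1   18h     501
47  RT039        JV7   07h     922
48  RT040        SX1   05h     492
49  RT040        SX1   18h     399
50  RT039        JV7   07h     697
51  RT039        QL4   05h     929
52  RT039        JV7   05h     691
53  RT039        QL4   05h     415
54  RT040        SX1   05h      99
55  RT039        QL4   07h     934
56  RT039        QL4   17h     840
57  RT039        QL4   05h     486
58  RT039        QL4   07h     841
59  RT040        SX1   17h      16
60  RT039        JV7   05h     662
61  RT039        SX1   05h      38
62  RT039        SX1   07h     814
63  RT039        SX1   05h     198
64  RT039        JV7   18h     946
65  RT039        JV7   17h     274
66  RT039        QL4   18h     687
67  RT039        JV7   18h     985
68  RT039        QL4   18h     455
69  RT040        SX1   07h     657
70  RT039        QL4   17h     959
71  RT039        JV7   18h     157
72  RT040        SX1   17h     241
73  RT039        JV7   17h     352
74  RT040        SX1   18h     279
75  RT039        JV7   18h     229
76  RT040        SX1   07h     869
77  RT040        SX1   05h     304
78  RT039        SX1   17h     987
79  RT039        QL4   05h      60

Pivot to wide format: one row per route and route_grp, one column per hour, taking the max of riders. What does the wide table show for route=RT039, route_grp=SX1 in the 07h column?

Rows with route=RT039, route_grp=SX1 and hour=07h: riders values are 853, 776, 957, 966, 814.
max(853, 776, 957, 966, 814) = 966.

966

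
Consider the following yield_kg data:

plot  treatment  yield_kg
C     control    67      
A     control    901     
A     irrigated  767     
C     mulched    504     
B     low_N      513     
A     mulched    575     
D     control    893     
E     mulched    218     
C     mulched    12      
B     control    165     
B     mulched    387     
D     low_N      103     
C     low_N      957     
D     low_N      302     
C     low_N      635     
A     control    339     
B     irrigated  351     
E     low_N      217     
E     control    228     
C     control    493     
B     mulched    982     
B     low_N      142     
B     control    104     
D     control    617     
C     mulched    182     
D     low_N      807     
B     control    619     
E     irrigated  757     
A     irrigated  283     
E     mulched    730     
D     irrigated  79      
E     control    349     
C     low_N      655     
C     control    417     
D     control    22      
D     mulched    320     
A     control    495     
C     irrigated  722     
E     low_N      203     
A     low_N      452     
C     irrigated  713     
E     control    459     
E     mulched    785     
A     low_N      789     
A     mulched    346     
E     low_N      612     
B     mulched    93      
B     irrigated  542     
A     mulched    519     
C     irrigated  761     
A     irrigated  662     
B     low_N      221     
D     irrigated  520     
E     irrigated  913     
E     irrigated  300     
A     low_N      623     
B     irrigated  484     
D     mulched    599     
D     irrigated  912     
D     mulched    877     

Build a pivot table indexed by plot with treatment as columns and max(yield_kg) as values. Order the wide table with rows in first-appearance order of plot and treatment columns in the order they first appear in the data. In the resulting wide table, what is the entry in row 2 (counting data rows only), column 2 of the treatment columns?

With rows in first-appearance order of plot, row 2 is plot=A. treatment columns in first-appearance order: control, irrigated, mulched, low_N; column 2 is irrigated.
Long rows with plot=A, treatment=irrigated: max(767, 283, 662) = 767.

767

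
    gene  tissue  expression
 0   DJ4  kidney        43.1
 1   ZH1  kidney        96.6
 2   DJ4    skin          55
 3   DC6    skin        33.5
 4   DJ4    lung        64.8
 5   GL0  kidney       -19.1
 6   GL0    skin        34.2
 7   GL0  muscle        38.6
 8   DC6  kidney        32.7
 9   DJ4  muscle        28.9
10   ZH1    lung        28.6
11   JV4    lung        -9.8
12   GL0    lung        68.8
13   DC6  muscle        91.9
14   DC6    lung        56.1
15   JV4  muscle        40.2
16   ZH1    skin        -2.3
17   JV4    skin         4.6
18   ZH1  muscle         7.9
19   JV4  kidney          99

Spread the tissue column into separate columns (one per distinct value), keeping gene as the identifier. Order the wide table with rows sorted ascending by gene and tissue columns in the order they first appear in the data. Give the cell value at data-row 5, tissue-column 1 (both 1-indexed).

With rows sorted ascending by gene, row 5 is gene=ZH1. tissue columns in first-appearance order: kidney, skin, lung, muscle; column 1 is kidney.
Long rows with gene=ZH1, tissue=kidney: expression = 96.6.

96.6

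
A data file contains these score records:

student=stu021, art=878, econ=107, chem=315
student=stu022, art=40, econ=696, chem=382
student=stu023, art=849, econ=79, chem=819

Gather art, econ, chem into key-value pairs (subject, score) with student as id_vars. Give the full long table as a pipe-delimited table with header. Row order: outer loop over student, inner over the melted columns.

| student | subject | score |
| stu021 | art | 878 |
| stu021 | econ | 107 |
| stu021 | chem | 315 |
| stu022 | art | 40 |
| stu022 | econ | 696 |
| stu022 | chem | 382 |
| stu023 | art | 849 |
| stu023 | econ | 79 |
| stu023 | chem | 819 |

Each (student, column) pair becomes one row: 3 × 3 = 9 rows.
For example, (stu021, art) → score=878.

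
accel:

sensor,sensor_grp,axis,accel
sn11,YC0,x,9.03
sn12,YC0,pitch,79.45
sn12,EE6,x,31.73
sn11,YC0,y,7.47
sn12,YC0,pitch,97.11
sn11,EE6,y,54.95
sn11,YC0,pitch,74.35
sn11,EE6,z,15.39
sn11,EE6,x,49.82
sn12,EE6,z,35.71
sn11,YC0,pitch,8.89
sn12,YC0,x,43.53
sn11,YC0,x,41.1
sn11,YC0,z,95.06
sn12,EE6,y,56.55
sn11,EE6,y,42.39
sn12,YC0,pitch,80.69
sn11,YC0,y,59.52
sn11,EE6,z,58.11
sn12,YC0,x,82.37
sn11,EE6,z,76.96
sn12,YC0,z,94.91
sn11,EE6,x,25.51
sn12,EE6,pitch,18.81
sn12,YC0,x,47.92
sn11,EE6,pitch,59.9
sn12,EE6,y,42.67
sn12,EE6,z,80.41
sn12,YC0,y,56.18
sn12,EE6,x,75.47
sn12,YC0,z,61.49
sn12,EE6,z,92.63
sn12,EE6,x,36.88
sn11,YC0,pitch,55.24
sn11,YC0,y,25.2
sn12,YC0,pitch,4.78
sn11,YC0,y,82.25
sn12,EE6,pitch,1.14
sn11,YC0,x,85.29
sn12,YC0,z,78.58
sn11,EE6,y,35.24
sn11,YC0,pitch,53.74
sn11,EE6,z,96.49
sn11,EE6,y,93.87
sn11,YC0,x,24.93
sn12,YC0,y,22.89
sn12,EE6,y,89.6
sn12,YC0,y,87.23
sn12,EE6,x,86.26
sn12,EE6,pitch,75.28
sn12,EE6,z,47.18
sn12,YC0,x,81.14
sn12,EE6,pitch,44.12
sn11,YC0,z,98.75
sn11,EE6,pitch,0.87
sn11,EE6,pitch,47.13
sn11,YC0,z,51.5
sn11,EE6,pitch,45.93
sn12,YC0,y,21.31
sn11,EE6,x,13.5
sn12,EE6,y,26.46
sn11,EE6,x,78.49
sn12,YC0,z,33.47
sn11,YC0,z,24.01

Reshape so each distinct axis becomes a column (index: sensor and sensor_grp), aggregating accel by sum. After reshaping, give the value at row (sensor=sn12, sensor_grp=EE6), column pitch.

Rows with sensor=sn12, sensor_grp=EE6 and axis=pitch: accel values are 18.81, 1.14, 75.28, 44.12.
18.81 + 1.14 + 75.28 + 44.12 = 139.35.

139.35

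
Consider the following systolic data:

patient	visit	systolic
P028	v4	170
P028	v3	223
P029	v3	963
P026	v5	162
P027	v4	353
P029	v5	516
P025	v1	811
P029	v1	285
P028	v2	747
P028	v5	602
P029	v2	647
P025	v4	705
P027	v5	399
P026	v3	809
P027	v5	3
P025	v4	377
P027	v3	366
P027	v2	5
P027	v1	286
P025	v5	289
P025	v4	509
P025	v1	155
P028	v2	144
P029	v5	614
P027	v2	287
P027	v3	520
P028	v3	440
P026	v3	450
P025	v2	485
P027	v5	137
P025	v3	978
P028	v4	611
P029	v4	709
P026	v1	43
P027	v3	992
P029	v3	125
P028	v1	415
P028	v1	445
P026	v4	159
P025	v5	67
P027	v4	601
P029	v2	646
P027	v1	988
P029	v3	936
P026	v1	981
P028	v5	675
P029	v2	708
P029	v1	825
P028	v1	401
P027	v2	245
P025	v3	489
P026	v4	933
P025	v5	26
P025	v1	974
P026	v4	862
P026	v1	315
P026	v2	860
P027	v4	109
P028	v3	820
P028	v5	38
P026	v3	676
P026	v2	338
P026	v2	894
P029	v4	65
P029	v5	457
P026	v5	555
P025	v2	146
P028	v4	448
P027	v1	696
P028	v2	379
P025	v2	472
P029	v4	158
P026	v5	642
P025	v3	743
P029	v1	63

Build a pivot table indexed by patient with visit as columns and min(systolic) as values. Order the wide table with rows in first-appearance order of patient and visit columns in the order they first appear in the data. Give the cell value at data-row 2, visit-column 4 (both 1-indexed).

63

With rows in first-appearance order of patient, row 2 is patient=P029. visit columns in first-appearance order: v4, v3, v5, v1, v2; column 4 is v1.
Long rows with patient=P029, visit=v1: min(285, 825, 63) = 63.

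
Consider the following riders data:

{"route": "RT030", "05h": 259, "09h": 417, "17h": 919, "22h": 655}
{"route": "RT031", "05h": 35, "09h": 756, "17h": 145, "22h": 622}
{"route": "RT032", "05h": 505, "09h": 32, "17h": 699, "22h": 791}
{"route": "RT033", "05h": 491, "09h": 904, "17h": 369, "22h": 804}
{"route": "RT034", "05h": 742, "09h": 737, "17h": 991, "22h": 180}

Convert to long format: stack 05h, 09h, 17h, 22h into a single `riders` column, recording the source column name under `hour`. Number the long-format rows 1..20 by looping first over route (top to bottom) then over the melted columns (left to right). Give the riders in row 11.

20 rows total (5 × 4). Row 11: index ⌊(11-1)/4⌋ = 2 into route → RT032; (11-1) mod 4 = 2 into the melted columns → 17h.
So row 11 is (RT032, 17h, 699); riders = 699.

699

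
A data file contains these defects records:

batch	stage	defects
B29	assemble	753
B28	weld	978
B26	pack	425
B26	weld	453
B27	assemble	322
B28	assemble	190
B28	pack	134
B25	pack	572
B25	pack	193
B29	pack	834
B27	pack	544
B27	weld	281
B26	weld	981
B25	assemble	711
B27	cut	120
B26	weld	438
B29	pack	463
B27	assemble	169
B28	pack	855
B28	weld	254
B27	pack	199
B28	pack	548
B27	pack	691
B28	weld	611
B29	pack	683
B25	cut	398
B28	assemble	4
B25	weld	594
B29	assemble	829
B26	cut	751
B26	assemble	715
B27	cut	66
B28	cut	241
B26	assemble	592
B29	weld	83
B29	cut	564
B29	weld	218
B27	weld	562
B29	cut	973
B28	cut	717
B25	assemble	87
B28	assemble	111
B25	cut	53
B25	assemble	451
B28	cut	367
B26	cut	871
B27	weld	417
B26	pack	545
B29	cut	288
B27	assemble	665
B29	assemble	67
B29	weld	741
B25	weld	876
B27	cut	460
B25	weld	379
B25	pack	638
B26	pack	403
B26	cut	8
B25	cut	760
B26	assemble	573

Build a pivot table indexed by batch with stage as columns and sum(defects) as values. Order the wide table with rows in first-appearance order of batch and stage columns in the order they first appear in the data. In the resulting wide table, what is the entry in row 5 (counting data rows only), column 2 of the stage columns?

With rows in first-appearance order of batch, row 5 is batch=B25. stage columns in first-appearance order: assemble, weld, pack, cut; column 2 is weld.
Long rows with batch=B25, stage=weld: 594 + 876 + 379 = 1849.

1849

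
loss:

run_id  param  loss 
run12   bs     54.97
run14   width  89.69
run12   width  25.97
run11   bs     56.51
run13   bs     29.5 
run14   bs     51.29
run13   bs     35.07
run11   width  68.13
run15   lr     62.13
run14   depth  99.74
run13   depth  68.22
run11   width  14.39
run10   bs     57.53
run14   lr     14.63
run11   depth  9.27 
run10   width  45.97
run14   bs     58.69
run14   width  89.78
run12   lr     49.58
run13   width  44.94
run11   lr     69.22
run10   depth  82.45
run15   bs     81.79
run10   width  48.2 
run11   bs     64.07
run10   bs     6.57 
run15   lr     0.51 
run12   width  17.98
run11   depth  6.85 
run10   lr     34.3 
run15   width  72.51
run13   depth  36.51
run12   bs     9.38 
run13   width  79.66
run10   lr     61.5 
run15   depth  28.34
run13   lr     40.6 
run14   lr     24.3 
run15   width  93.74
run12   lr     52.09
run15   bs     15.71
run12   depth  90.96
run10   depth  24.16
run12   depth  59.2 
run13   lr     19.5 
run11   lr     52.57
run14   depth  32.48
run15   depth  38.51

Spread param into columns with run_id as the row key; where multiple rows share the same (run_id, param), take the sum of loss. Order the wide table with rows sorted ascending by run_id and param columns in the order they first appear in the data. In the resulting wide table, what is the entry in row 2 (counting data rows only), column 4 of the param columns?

With rows sorted ascending by run_id, row 2 is run_id=run11. param columns in first-appearance order: bs, width, lr, depth; column 4 is depth.
Long rows with run_id=run11, param=depth: 9.27 + 6.85 = 16.12.

16.12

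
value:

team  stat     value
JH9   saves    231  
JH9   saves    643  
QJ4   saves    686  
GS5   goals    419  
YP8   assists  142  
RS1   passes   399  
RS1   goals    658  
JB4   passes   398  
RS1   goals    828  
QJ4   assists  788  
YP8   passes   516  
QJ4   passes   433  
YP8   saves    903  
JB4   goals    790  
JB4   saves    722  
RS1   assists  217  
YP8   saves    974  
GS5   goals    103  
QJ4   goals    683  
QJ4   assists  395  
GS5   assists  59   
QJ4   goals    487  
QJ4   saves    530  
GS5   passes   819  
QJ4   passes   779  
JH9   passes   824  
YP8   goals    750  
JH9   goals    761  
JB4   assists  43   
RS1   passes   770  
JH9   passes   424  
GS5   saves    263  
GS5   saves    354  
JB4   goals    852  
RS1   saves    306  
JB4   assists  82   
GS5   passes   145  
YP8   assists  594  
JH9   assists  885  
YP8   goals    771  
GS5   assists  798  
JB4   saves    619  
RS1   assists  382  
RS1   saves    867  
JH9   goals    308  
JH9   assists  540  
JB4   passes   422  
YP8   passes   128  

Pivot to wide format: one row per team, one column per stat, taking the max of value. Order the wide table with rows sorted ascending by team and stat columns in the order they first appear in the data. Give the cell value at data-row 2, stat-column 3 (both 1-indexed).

82

With rows sorted ascending by team, row 2 is team=JB4. stat columns in first-appearance order: saves, goals, assists, passes; column 3 is assists.
Long rows with team=JB4, stat=assists: max(43, 82) = 82.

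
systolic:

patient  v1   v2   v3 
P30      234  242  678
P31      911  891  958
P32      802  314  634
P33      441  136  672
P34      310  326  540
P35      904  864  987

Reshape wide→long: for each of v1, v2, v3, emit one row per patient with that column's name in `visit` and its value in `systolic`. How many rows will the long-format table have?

6 patient values × 3 melted columns = 18 rows.

18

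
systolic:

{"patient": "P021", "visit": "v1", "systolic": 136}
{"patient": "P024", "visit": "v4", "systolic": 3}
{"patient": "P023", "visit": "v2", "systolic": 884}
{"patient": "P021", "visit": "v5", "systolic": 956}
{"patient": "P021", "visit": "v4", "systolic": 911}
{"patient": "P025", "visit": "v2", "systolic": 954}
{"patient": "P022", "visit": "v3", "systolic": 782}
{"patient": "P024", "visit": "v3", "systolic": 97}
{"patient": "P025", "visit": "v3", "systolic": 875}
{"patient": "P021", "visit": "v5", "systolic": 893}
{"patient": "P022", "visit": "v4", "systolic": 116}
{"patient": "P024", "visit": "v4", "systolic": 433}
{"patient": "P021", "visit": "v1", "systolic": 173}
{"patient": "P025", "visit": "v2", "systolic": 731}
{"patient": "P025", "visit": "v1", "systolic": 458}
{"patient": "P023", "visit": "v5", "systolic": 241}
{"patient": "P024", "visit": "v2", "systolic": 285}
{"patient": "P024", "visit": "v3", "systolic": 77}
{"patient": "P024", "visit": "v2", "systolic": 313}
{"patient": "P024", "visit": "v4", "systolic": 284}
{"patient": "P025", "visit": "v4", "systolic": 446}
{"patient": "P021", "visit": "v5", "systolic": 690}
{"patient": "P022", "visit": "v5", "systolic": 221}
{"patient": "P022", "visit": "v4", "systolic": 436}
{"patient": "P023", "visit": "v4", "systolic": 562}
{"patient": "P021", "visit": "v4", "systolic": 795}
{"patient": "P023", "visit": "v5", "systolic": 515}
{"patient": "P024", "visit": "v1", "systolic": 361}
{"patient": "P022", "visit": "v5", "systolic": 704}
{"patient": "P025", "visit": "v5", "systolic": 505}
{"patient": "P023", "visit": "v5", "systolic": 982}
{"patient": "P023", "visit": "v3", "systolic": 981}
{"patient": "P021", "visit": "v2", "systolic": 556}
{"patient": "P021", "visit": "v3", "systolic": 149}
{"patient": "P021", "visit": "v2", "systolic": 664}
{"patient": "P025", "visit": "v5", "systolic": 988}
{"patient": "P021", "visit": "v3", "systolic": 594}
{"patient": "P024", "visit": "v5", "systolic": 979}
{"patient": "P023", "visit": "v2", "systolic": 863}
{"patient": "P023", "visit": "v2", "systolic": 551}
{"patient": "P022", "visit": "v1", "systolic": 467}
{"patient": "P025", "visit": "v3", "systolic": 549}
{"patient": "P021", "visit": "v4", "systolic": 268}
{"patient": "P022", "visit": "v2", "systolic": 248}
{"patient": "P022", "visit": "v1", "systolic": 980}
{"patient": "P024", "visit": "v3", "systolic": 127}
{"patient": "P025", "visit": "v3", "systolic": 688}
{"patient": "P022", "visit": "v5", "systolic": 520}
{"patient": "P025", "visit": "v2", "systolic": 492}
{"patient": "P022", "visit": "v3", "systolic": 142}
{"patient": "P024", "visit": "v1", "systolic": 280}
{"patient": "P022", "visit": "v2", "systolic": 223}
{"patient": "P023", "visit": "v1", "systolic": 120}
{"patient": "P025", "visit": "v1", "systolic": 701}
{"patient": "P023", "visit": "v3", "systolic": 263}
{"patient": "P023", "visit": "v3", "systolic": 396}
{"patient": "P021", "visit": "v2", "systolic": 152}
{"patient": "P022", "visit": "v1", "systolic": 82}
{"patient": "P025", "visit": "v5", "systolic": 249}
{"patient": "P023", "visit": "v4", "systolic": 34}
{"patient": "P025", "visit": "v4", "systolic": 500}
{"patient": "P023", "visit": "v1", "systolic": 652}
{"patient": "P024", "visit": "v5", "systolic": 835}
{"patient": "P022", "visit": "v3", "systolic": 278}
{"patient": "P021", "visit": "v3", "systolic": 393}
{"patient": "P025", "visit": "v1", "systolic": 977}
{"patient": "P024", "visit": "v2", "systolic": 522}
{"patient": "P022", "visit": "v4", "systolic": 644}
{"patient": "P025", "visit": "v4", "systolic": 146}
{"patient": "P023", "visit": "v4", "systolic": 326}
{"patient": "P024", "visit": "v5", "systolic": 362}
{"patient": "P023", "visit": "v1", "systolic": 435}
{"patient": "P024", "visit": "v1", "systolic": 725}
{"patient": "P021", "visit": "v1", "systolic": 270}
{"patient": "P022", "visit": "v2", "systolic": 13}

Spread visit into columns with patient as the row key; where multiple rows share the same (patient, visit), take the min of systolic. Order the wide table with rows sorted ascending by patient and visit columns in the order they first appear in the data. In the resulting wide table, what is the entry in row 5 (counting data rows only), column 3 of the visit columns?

With rows sorted ascending by patient, row 5 is patient=P025. visit columns in first-appearance order: v1, v4, v2, v5, v3; column 3 is v2.
Long rows with patient=P025, visit=v2: min(954, 731, 492) = 492.

492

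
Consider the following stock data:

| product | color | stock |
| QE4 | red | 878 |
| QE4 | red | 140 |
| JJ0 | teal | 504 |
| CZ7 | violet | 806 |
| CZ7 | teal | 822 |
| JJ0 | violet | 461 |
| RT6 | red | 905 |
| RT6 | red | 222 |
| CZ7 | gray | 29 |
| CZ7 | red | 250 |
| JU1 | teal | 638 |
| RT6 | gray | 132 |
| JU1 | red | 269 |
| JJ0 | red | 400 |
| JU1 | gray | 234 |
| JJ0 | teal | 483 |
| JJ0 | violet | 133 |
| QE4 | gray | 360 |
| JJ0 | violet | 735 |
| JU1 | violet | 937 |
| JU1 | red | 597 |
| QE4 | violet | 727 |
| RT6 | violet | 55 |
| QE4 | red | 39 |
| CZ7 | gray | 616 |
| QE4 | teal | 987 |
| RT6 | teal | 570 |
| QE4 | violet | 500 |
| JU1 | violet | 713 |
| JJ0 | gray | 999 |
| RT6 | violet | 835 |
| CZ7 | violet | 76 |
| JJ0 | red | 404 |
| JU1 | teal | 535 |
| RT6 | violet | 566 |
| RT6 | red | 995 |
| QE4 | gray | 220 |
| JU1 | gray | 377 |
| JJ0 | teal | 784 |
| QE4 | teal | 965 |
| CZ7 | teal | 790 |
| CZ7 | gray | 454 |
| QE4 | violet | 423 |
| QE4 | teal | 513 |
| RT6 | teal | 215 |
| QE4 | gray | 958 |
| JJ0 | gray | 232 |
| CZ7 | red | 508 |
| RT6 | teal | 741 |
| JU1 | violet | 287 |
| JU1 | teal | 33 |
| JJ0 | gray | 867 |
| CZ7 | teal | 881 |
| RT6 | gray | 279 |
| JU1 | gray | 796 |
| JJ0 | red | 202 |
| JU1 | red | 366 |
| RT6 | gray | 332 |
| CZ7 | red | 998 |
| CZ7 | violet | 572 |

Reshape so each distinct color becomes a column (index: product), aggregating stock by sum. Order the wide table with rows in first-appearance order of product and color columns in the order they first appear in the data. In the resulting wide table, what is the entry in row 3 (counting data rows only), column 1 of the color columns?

With rows in first-appearance order of product, row 3 is product=CZ7. color columns in first-appearance order: red, teal, violet, gray; column 1 is red.
Long rows with product=CZ7, color=red: 250 + 508 + 998 = 1756.

1756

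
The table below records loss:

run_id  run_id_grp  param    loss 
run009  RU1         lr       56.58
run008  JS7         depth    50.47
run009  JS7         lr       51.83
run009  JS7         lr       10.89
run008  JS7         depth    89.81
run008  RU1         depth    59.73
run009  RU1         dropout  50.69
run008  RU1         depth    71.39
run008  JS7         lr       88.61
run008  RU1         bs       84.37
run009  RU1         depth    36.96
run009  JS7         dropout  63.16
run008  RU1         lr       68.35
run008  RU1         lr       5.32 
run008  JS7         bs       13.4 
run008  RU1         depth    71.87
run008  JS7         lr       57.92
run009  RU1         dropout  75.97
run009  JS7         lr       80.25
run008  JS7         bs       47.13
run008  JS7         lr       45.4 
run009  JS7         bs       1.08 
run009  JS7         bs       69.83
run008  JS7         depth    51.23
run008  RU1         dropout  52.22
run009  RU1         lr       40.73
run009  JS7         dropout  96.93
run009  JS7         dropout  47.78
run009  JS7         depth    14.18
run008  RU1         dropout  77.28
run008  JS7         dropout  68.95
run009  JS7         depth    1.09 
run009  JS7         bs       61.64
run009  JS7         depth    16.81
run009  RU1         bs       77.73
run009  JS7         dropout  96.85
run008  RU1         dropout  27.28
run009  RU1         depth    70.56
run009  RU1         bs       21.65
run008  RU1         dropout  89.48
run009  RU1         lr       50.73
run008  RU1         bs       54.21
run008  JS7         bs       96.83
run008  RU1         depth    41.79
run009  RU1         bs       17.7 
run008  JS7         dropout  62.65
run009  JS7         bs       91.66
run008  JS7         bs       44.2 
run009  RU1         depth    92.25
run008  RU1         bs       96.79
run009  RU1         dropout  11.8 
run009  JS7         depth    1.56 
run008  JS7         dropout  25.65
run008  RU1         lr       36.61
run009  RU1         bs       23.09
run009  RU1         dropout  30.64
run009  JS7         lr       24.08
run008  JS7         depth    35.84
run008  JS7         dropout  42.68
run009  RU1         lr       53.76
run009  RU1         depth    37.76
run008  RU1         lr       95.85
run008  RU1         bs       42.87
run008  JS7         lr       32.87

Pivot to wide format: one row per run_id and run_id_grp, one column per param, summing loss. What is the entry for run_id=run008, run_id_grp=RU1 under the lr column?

206.13

Rows with run_id=run008, run_id_grp=RU1 and param=lr: loss values are 68.35, 5.32, 36.61, 95.85.
68.35 + 5.32 + 36.61 + 95.85 = 206.13.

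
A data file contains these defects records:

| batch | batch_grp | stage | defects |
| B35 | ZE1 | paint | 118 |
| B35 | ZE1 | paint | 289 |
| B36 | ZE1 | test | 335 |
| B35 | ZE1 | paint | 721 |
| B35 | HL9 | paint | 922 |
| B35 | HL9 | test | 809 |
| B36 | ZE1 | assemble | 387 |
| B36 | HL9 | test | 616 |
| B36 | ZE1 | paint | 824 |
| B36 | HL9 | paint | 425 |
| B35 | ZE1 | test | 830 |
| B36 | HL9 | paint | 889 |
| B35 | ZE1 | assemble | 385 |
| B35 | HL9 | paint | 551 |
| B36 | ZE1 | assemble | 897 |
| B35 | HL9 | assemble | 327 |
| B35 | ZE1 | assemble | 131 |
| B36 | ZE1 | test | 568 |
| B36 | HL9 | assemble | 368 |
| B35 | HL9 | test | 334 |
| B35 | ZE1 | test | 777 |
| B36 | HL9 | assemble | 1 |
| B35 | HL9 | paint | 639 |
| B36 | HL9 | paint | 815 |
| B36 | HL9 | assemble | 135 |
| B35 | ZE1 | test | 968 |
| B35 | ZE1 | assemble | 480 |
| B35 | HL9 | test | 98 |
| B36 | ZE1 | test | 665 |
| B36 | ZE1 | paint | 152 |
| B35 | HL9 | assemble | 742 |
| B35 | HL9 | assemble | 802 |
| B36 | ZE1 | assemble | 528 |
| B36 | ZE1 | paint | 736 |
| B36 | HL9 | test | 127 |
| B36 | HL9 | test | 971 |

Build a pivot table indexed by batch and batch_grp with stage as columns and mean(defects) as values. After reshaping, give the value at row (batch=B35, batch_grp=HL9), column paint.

Rows with batch=B35, batch_grp=HL9 and stage=paint: defects values are 922, 551, 639.
(922 + 551 + 639) / 3 = 704.

704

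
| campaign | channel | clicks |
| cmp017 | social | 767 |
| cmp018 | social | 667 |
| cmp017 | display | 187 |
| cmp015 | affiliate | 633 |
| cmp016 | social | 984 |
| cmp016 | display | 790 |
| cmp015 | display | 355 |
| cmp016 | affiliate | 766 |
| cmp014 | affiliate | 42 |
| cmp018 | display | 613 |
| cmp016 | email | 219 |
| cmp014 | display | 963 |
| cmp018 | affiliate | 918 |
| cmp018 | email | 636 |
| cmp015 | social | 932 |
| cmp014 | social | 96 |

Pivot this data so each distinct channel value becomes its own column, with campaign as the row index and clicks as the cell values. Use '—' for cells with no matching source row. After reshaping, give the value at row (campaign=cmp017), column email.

No long-format row has campaign=cmp017 and channel=email, so the cell is —.

—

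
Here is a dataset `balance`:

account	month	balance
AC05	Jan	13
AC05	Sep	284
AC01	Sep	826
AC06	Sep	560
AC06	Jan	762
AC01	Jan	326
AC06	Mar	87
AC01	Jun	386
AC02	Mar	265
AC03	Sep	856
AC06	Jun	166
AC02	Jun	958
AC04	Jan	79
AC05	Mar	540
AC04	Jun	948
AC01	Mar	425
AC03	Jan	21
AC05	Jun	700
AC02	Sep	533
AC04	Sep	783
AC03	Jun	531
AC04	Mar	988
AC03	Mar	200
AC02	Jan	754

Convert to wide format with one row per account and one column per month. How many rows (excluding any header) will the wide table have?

6 distinct account values → 6 rows.

6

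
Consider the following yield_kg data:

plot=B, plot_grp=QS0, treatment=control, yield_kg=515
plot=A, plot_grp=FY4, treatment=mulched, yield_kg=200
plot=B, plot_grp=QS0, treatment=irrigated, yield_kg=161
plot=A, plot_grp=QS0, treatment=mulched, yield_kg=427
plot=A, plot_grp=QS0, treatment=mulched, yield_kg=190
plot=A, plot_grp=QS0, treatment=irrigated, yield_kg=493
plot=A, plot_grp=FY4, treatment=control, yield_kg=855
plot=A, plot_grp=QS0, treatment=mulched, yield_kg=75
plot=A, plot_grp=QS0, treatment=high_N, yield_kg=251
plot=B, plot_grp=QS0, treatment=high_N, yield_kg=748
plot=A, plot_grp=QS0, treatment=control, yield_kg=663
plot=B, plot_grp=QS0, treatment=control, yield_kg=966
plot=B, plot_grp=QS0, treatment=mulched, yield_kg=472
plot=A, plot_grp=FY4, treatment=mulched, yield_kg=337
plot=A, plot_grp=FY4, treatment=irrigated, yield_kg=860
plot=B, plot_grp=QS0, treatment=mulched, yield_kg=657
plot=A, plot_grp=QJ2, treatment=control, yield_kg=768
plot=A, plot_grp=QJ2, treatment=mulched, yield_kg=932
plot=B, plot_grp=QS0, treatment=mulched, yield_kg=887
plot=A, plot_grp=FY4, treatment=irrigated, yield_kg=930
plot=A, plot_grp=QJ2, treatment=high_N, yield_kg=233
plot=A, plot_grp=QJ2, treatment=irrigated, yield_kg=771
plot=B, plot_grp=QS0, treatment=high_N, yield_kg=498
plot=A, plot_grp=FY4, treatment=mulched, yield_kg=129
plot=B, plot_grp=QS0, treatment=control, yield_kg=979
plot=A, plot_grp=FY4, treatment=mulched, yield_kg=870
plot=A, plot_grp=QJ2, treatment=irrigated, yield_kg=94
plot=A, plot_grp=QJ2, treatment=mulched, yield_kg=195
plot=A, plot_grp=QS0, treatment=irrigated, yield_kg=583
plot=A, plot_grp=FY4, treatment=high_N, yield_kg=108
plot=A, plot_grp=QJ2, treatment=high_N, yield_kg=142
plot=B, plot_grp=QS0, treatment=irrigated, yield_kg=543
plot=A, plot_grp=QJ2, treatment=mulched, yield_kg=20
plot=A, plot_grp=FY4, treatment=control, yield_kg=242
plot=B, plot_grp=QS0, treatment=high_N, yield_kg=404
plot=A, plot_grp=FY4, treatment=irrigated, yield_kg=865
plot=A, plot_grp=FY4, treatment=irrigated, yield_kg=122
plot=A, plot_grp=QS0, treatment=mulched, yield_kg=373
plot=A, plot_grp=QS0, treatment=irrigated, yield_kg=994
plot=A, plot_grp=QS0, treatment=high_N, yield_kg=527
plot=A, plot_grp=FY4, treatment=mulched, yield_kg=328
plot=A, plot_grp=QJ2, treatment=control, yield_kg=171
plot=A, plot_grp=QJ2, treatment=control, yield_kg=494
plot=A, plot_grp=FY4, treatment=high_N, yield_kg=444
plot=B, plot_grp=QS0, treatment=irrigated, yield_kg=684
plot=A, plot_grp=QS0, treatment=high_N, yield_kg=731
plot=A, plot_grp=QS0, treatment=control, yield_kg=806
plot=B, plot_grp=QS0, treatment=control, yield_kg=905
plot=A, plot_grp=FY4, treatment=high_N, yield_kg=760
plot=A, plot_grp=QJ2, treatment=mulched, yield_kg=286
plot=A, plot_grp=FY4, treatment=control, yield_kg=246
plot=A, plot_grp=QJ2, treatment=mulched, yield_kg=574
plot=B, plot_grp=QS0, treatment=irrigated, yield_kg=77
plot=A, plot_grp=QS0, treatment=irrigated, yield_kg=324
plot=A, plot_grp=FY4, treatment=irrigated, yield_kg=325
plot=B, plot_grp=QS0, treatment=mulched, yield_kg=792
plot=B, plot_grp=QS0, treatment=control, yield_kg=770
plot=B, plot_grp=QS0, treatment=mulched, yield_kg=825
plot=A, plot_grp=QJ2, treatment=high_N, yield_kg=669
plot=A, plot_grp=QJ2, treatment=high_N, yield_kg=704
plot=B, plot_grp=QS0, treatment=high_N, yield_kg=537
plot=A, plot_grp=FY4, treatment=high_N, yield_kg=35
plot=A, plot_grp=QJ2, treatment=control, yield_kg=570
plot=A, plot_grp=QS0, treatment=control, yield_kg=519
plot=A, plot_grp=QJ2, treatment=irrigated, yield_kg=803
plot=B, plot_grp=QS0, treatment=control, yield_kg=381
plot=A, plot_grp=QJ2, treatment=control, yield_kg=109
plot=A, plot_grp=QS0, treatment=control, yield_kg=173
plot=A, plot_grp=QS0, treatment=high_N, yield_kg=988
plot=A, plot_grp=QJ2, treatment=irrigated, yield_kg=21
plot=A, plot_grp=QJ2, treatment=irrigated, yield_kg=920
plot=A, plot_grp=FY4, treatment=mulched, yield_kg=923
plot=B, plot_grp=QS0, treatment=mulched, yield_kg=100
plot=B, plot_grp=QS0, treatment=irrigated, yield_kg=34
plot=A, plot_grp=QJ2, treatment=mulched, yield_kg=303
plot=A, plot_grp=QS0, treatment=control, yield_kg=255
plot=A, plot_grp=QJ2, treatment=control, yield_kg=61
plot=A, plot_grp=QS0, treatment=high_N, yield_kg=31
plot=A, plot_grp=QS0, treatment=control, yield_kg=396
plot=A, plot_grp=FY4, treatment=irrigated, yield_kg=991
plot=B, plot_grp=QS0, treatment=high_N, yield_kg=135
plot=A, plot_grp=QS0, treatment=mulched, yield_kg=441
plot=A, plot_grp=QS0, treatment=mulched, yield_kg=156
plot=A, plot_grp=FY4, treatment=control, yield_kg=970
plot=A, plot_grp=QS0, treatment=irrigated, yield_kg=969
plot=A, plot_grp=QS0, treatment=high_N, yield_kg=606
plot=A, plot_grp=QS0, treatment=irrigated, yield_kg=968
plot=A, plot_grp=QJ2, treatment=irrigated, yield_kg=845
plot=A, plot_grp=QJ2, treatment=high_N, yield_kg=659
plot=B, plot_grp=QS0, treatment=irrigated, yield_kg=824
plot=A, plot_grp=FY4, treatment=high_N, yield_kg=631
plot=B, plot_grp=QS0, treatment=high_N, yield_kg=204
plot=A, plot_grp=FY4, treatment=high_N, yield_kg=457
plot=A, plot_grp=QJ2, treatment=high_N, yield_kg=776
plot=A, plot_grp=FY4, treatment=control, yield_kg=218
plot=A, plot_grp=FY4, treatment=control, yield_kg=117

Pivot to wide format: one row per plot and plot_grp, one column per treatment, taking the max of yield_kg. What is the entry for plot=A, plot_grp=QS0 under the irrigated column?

Rows with plot=A, plot_grp=QS0 and treatment=irrigated: yield_kg values are 493, 583, 994, 324, 969, 968.
max(493, 583, 994, 324, 969, 968) = 994.

994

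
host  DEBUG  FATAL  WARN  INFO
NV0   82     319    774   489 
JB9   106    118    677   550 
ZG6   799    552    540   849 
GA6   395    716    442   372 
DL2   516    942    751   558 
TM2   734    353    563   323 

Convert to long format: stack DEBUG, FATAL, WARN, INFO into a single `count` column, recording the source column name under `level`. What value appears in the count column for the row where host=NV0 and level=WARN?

Unpivoting turns each (host, wide-column) pair into one long row.
The wide cell at row NV0, column WARN holds 774, so the long row (NV0, WARN) has count=774.

774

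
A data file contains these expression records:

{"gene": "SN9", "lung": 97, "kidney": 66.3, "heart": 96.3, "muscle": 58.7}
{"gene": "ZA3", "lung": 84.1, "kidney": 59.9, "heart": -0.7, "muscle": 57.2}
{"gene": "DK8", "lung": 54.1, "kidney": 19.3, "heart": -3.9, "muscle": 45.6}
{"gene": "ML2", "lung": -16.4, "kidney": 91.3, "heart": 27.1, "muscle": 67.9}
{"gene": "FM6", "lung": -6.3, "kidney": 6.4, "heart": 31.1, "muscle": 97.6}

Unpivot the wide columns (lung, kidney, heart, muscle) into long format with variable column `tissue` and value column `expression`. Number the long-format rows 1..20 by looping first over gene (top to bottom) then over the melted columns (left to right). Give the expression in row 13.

20 rows total (5 × 4). Row 13: index ⌊(13-1)/4⌋ = 3 into gene → ML2; (13-1) mod 4 = 0 into the melted columns → lung.
So row 13 is (ML2, lung, -16.4); expression = -16.4.

-16.4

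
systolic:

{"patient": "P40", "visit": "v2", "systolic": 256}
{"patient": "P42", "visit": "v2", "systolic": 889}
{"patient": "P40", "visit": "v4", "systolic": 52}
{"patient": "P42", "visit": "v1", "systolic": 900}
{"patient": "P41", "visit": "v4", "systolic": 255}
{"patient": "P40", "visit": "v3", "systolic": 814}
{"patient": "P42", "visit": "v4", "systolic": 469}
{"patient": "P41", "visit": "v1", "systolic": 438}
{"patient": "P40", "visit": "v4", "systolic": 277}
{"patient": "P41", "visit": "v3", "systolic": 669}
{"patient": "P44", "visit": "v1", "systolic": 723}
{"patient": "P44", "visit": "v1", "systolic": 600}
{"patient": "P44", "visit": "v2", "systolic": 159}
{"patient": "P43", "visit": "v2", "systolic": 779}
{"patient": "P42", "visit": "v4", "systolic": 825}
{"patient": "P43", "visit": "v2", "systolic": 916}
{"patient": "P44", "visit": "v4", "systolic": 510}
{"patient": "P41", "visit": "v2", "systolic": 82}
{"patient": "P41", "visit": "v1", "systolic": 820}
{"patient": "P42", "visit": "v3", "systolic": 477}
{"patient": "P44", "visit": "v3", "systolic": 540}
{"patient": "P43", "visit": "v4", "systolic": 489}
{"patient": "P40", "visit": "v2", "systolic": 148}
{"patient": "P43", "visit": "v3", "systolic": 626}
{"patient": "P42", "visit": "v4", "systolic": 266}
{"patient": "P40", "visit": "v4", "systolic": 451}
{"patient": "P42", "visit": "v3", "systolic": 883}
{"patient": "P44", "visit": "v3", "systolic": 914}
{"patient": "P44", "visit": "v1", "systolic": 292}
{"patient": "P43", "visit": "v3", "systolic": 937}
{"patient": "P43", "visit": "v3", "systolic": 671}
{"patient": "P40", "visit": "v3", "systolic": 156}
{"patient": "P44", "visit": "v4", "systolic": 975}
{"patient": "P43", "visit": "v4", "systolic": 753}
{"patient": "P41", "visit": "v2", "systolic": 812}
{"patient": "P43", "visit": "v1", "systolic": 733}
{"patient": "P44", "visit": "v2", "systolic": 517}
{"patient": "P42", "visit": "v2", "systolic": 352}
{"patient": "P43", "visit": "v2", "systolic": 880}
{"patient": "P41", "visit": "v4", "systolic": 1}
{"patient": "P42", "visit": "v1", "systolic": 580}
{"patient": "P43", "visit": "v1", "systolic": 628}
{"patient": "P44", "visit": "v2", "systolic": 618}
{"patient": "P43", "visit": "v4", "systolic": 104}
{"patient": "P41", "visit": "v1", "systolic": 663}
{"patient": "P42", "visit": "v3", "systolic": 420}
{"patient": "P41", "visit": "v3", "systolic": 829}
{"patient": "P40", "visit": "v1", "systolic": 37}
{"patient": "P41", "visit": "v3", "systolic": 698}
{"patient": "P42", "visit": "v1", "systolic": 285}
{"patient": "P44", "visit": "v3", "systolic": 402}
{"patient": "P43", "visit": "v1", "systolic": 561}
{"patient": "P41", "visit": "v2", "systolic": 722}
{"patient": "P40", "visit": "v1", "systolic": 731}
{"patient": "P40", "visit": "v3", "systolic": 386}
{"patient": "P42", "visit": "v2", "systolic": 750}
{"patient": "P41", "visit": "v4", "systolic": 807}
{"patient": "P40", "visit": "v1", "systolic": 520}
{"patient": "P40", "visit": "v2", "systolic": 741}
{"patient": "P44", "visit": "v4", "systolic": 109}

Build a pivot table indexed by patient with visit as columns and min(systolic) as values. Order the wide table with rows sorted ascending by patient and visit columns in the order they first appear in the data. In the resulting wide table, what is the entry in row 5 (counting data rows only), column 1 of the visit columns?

159

With rows sorted ascending by patient, row 5 is patient=P44. visit columns in first-appearance order: v2, v4, v1, v3; column 1 is v2.
Long rows with patient=P44, visit=v2: min(159, 517, 618) = 159.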